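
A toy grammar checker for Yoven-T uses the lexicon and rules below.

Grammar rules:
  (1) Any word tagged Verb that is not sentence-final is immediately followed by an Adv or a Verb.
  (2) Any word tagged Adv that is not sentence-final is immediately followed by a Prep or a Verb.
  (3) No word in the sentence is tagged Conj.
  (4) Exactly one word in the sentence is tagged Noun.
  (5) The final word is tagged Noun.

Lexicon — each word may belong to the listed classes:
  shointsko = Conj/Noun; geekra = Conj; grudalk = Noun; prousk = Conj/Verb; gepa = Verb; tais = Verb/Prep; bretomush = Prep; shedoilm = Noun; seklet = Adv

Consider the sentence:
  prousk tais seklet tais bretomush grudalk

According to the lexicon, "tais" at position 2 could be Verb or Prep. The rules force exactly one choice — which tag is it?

Verb

Candidates per position — 1:prousk {Conj,Verb}; 2:tais {Verb,Prep}; 3:seklet {Adv}; 4:tais {Verb,Prep}; 5:bretomush {Prep}; 6:grudalk {Noun}.
If word 1 were Conj, no tagging could satisfy rule 3; so word 1 is Verb.
If word 2 were Prep, no tagging could satisfy rule 1; so word 2 is Verb.
If word 4 were Verb, no tagging could satisfy rule 1; so word 4 is Prep.
The unique satisfying tagging is: Verb Verb Adv Prep Prep Noun.
Verifying each rule — rule 1 satisfied; rule 2 satisfied; rule 3 satisfied; rule 4 satisfied; rule 5 satisfied.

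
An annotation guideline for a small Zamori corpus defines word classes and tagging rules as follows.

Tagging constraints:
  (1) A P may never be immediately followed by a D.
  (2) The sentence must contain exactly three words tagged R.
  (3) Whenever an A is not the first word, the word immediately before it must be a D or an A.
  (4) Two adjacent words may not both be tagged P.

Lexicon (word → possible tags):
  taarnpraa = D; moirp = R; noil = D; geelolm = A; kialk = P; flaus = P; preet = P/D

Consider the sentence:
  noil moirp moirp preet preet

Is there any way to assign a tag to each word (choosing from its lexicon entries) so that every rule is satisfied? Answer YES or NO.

Candidates per position — 1:noil {D}; 2:moirp {R}; 3:moirp {R}; 4:preet {P,D}; 5:preet {P,D}.
Rule 2 cannot be satisfied by any choice of tags from the lexicon.
So there is no consistent tagging.

NO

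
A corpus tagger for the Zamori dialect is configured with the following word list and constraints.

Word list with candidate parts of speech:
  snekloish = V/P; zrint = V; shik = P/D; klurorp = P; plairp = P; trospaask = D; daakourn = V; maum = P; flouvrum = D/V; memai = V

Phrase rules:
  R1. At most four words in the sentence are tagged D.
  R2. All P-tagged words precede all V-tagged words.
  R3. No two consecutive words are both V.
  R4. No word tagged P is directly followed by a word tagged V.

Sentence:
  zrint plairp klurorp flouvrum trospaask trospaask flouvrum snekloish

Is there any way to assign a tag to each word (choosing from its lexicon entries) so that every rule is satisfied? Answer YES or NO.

Candidates per position — 1:zrint {V}; 2:plairp {P}; 3:klurorp {P}; 4:flouvrum {D,V}; 5:trospaask {D}; 6:trospaask {D}; 7:flouvrum {D,V}; 8:snekloish {V,P}.
Rule 2 cannot be satisfied by any choice of tags from the lexicon.
So there is no consistent tagging.

NO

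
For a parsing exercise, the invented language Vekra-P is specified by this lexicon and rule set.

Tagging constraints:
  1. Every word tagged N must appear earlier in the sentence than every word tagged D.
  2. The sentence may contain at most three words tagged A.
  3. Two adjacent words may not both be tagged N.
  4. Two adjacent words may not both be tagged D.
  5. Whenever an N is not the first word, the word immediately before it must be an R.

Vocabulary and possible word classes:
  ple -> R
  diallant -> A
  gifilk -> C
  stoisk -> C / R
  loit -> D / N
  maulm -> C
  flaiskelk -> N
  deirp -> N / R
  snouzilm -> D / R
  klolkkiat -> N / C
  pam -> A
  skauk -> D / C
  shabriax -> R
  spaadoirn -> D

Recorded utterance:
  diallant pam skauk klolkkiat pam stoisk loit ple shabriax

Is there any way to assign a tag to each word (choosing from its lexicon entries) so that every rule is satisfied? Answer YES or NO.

YES

Candidates per position — 1:diallant {A}; 2:pam {A}; 3:skauk {D,C}; 4:klolkkiat {N,C}; 5:pam {A}; 6:stoisk {C,R}; 7:loit {D,N}; 8:ple {R}; 9:shabriax {R}.
One satisfying assignment: A A C C A R D R R.
Verifying each rule — rule 1 holds; rule 2 holds; rule 3 holds; rule 4 holds; rule 5 holds.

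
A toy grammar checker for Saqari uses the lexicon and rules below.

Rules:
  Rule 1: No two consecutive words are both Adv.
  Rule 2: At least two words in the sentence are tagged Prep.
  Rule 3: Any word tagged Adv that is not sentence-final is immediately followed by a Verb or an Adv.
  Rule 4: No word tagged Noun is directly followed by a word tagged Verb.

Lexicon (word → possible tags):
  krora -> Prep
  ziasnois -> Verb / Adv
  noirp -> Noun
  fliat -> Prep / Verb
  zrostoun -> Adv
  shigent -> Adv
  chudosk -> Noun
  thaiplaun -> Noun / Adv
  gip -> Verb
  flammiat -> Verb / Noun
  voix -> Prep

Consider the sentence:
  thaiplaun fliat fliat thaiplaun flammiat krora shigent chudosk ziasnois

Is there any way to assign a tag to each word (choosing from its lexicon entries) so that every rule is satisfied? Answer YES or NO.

NO

Candidates per position — 1:thaiplaun {Noun,Adv}; 2:fliat {Prep,Verb}; 3:fliat {Prep,Verb}; 4:thaiplaun {Noun,Adv}; 5:flammiat {Verb,Noun}; 6:krora {Prep}; 7:shigent {Adv}; 8:chudosk {Noun}; 9:ziasnois {Verb,Adv}.
Rule 3 cannot be satisfied by any choice of tags from the lexicon.
So there is no consistent tagging.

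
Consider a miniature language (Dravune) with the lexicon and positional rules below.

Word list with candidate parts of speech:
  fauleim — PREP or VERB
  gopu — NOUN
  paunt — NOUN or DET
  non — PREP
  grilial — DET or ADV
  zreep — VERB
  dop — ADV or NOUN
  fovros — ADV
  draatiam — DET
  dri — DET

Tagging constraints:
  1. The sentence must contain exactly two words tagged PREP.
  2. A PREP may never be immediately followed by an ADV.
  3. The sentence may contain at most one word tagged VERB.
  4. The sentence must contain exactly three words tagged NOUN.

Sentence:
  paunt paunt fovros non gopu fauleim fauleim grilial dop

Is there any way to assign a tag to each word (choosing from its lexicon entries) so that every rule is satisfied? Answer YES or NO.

YES

Candidates per position — 1:paunt {NOUN,DET}; 2:paunt {NOUN,DET}; 3:fovros {ADV}; 4:non {PREP}; 5:gopu {NOUN}; 6:fauleim {PREP,VERB}; 7:fauleim {PREP,VERB}; 8:grilial {DET,ADV}; 9:dop {ADV,NOUN}.
One satisfying assignment: NOUN DET ADV PREP NOUN VERB PREP DET NOUN.
Verifying each rule — rule 1 ok; rule 2 ok; rule 3 ok; rule 4 ok.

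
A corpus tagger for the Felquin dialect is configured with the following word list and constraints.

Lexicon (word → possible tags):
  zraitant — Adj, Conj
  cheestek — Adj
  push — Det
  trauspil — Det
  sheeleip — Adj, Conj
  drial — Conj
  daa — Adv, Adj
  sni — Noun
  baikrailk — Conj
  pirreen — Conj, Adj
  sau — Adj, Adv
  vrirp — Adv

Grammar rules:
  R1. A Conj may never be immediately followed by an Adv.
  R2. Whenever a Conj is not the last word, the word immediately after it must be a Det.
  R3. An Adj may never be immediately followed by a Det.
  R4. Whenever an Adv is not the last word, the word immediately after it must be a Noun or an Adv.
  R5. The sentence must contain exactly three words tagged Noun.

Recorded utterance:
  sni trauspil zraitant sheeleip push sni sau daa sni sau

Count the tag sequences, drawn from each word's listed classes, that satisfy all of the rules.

6

Candidates per position — 1:sni {Noun}; 2:trauspil {Det}; 3:zraitant {Adj,Conj}; 4:sheeleip {Adj,Conj}; 5:push {Det}; 6:sni {Noun}; 7:sau {Adj,Adv}; 8:daa {Adv,Adj}; 9:sni {Noun}; 10:sau {Adj,Adv}.
There are 32 candidate sequences in total.
Checking each against the rules leaves 6 sequences.
Count = 6.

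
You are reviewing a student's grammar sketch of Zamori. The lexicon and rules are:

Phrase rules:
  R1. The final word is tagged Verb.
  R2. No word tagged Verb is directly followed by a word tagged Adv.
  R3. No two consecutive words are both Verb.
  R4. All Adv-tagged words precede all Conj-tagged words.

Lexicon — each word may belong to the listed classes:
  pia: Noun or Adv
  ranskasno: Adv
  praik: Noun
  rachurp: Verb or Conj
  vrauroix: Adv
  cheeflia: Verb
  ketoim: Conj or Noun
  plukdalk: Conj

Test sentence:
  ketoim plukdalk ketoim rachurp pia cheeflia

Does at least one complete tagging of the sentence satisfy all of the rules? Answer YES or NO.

Candidates per position — 1:ketoim {Conj,Noun}; 2:plukdalk {Conj}; 3:ketoim {Conj,Noun}; 4:rachurp {Verb,Conj}; 5:pia {Noun,Adv}; 6:cheeflia {Verb}.
One satisfying assignment: Conj Conj Conj Verb Noun Verb.
Check: rule 1 satisfied; rule 2 satisfied; rule 3 satisfied; rule 4 satisfied.

YES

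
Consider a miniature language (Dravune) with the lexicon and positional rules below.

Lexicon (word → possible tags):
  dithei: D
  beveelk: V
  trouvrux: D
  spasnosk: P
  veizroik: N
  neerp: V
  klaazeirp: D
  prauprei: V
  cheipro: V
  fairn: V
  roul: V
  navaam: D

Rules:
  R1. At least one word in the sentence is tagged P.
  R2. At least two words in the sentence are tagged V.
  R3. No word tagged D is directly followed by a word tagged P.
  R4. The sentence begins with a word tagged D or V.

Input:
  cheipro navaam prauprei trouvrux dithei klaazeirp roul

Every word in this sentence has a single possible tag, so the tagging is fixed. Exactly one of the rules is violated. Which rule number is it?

Fixed tagging: V D V D D D V.
Rule check: R1 violated, R2 holds, R3 holds, R4 holds.
Only rule 1 fails.

1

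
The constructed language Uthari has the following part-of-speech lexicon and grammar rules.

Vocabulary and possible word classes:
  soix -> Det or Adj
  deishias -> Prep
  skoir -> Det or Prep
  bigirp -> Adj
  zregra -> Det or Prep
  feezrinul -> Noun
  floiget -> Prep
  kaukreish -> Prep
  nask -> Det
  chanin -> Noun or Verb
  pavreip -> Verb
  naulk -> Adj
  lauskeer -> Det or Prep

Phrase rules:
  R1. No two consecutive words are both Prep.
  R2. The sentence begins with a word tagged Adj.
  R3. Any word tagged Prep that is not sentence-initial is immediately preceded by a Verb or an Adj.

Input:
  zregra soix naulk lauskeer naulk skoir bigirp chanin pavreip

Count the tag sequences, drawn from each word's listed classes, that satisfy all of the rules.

0

Candidates per position — 1:zregra {Det,Prep}; 2:soix {Det,Adj}; 3:naulk {Adj}; 4:lauskeer {Det,Prep}; 5:naulk {Adj}; 6:skoir {Det,Prep}; 7:bigirp {Adj}; 8:chanin {Noun,Verb}; 9:pavreip {Verb}.
There are 32 candidate sequences in total.
Rule 2 cannot be satisfied by any choice of tags from the lexicon.
So there is no consistent tagging.
Count = 0.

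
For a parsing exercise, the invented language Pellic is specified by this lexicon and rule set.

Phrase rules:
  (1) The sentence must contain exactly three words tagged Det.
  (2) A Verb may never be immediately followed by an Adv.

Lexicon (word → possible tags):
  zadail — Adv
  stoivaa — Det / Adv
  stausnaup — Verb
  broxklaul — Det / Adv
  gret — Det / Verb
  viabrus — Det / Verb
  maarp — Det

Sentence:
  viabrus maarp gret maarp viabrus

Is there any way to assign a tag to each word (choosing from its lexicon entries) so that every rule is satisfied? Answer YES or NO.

YES

Candidates per position — 1:viabrus {Det,Verb}; 2:maarp {Det}; 3:gret {Det,Verb}; 4:maarp {Det}; 5:viabrus {Det,Verb}.
One satisfying assignment: Verb Det Verb Det Det.
Checking: rule 1 satisfied; rule 2 satisfied.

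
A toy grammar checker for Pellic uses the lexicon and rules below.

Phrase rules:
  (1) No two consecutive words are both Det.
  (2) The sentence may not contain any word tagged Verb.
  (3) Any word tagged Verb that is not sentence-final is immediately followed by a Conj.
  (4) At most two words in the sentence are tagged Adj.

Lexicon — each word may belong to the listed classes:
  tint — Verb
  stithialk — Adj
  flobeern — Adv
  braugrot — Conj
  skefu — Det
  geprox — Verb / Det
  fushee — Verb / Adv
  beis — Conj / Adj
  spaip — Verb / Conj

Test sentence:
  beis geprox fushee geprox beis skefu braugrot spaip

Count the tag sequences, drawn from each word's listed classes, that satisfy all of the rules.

4

Candidates per position — 1:beis {Conj,Adj}; 2:geprox {Verb,Det}; 3:fushee {Verb,Adv}; 4:geprox {Verb,Det}; 5:beis {Conj,Adj}; 6:skefu {Det}; 7:braugrot {Conj}; 8:spaip {Verb,Conj}.
There are 64 candidate sequences in total.
The sequences that satisfy every rule: Conj Det Adv Det Conj Det Conj Conj; Conj Det Adv Det Adj Det Conj Conj; Adj Det Adv Det Conj Det Conj Conj; Adj Det Adv Det Adj Det Conj Conj.
Count = 4.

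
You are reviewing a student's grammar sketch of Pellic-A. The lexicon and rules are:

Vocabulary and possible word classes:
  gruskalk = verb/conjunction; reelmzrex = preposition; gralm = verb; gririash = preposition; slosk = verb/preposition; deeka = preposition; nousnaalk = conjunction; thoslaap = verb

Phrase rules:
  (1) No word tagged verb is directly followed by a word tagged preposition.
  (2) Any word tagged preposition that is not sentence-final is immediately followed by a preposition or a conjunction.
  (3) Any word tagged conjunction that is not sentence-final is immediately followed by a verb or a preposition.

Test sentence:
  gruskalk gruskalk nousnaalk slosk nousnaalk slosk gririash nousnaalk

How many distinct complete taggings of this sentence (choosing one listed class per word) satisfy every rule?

4

Candidates per position — 1:gruskalk {verb,conjunction}; 2:gruskalk {verb,conjunction}; 3:nousnaalk {conjunction}; 4:slosk {verb,preposition}; 5:nousnaalk {conjunction}; 6:slosk {verb,preposition}; 7:gririash {preposition}; 8:nousnaalk {conjunction}.
There are 16 candidate sequences in total.
The sequences that satisfy every rule: verb verb conjunction verb conjunction preposition preposition conjunction; verb verb conjunction preposition conjunction preposition preposition conjunction; conjunction verb conjunction verb conjunction preposition preposition conjunction; conjunction verb conjunction preposition conjunction preposition preposition conjunction.
Count = 4.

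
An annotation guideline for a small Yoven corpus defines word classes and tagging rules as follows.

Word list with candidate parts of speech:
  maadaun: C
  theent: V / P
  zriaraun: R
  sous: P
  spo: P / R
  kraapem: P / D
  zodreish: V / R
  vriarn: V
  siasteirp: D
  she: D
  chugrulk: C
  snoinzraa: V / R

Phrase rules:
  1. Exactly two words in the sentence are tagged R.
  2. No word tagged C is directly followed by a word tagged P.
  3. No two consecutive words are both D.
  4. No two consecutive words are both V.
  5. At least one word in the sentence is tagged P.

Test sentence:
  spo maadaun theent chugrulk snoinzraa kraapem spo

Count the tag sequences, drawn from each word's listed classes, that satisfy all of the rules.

5

Candidates per position — 1:spo {P,R}; 2:maadaun {C}; 3:theent {V,P}; 4:chugrulk {C}; 5:snoinzraa {V,R}; 6:kraapem {P,D}; 7:spo {P,R}.
There are 32 candidate sequences in total.
The sequences that satisfy every rule: P C V C R P R; P C V C R D R; R C V C V P R; R C V C R P P; R C V C R D P.
Count = 5.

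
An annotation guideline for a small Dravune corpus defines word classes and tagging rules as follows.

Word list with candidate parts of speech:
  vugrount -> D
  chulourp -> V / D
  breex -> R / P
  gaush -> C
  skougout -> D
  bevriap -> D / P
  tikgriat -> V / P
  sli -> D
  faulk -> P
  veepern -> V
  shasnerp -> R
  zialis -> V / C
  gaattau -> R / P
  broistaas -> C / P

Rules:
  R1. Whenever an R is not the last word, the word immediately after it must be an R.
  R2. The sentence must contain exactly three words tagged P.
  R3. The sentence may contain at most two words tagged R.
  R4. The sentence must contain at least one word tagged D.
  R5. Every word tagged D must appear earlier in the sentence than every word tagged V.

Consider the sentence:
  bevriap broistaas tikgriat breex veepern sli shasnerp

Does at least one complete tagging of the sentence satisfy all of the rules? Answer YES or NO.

NO

Candidates per position — 1:bevriap {D,P}; 2:broistaas {C,P}; 3:tikgriat {V,P}; 4:breex {R,P}; 5:veepern {V}; 6:sli {D}; 7:shasnerp {R}.
Rule 5 cannot be satisfied by any choice of tags from the lexicon.
So there is no consistent tagging.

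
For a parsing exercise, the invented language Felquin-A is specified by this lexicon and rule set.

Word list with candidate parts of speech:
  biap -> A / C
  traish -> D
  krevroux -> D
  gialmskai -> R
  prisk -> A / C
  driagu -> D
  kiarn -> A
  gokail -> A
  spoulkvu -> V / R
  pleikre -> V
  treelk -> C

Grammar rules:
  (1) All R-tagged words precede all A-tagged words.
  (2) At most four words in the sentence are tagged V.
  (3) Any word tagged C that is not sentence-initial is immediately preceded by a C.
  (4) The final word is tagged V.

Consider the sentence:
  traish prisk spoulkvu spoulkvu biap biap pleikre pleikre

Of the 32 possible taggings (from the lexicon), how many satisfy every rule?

1

Candidates per position — 1:traish {D}; 2:prisk {A,C}; 3:spoulkvu {V,R}; 4:spoulkvu {V,R}; 5:biap {A,C}; 6:biap {A,C}; 7:pleikre {V}; 8:pleikre {V}.
There are 32 candidate sequences in total.
The sequences that satisfy every rule: D A V V A A V V.
Count = 1.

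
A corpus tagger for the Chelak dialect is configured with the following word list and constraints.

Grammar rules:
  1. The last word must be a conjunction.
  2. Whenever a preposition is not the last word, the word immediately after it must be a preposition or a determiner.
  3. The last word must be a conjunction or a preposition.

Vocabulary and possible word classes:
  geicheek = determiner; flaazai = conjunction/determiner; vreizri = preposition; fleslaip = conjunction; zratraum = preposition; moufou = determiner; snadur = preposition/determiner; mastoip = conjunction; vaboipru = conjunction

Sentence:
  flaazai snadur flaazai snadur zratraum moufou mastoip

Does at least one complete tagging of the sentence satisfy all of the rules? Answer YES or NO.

YES

Candidates per position — 1:flaazai {conjunction,determiner}; 2:snadur {preposition,determiner}; 3:flaazai {conjunction,determiner}; 4:snadur {preposition,determiner}; 5:zratraum {preposition}; 6:moufou {determiner}; 7:mastoip {conjunction}.
One satisfying assignment: determiner preposition determiner determiner preposition determiner conjunction.
Checking: rule 1 ok; rule 2 ok; rule 3 ok.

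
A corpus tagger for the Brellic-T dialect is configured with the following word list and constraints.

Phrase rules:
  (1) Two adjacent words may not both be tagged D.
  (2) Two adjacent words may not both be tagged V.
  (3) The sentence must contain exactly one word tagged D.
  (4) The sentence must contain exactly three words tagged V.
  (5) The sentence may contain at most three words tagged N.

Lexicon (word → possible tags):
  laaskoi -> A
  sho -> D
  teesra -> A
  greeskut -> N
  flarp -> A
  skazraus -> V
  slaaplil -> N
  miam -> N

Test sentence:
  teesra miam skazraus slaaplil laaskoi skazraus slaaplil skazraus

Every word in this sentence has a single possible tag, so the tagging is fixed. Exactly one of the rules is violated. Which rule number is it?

3

Fixed tagging: A N V N A V N V.
Rule check: R1 ok, R2 ok, R3 fails, R4 ok, R5 ok.
Only rule 3 fails.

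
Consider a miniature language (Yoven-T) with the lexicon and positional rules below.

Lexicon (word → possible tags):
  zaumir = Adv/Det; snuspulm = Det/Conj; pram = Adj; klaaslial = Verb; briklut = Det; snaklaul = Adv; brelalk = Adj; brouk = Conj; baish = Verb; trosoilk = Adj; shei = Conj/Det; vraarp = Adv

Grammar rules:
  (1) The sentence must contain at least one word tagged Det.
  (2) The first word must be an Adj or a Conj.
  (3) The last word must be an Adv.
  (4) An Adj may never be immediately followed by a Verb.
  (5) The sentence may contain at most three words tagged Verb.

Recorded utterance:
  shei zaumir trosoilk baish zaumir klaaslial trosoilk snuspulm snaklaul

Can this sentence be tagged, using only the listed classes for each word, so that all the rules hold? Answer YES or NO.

NO

Candidates per position — 1:shei {Conj,Det}; 2:zaumir {Adv,Det}; 3:trosoilk {Adj}; 4:baish {Verb}; 5:zaumir {Adv,Det}; 6:klaaslial {Verb}; 7:trosoilk {Adj}; 8:snuspulm {Det,Conj}; 9:snaklaul {Adv}.
Rule 4 cannot be satisfied by any choice of tags from the lexicon.
So there is no consistent tagging.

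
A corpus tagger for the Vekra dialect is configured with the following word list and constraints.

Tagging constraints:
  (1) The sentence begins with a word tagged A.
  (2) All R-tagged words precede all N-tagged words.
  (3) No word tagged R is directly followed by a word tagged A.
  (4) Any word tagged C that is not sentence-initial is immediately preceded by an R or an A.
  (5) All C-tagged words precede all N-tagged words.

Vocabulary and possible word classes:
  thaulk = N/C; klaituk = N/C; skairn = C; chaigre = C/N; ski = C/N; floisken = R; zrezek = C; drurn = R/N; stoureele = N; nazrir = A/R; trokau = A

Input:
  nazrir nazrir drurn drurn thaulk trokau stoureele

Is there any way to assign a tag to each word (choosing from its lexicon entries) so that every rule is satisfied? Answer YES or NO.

Candidates per position — 1:nazrir {A,R}; 2:nazrir {A,R}; 3:drurn {R,N}; 4:drurn {R,N}; 5:thaulk {N,C}; 6:trokau {A}; 7:stoureele {N}.
One satisfying assignment: A A R R C A N.
Checking: rule 1 ok; rule 2 ok; rule 3 ok; rule 4 ok; rule 5 ok.

YES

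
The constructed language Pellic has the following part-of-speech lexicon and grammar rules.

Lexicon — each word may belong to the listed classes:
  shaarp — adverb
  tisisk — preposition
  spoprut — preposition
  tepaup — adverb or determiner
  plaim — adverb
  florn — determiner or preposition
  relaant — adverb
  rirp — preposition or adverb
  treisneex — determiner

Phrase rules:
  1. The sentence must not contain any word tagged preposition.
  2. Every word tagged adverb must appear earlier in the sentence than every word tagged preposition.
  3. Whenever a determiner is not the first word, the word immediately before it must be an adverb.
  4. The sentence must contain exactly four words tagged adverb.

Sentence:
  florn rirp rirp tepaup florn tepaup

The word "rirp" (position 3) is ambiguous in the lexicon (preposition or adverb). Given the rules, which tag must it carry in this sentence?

Candidates per position — 1:florn {determiner,preposition}; 2:rirp {preposition,adverb}; 3:rirp {preposition,adverb}; 4:tepaup {adverb,determiner}; 5:florn {determiner,preposition}; 6:tepaup {adverb,determiner}.
At position 1, choosing preposition makes rule 1 impossible to satisfy; hence determiner.
At position 2, choosing preposition makes rule 1 impossible to satisfy; hence adverb.
At position 3, choosing preposition makes rule 1 impossible to satisfy; hence adverb.
At position 4, choosing determiner makes rule 4 impossible to satisfy; hence adverb.
At position 5, choosing preposition makes rule 1 impossible to satisfy; hence determiner.
At position 6, choosing determiner makes rule 3 impossible to satisfy; hence adverb.
The only consistent sequence is: determiner adverb adverb adverb determiner adverb.
Rule-by-rule: rule 1 ok; rule 2 ok; rule 3 ok; rule 4 ok.

adverb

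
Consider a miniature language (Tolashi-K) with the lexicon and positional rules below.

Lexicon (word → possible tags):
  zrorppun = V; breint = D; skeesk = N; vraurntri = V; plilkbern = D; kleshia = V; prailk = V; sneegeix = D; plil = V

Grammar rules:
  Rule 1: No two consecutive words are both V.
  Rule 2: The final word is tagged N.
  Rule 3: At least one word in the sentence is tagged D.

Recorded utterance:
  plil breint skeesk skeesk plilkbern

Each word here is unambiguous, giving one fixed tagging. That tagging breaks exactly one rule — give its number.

Fixed tagging: V D N N D.
Applying the rules: R1 holds, R2 violated, R3 holds.
Only rule 2 fails.

2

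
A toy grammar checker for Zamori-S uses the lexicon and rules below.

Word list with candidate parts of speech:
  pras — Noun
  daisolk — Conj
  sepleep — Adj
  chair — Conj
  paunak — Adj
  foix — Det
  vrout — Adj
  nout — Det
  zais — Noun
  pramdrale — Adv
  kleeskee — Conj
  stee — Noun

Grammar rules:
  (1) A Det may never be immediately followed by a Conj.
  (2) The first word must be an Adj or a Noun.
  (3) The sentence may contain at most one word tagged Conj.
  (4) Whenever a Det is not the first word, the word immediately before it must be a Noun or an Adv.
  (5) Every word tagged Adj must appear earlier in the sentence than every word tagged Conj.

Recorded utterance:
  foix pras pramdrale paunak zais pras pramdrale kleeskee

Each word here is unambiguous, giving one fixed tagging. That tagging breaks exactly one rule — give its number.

Fixed tagging: Det Noun Adv Adj Noun Noun Adv Conj.
Applying the rules: R1 holds, R2 violated, R3 holds, R4 holds, R5 holds.
Only rule 2 fails.

2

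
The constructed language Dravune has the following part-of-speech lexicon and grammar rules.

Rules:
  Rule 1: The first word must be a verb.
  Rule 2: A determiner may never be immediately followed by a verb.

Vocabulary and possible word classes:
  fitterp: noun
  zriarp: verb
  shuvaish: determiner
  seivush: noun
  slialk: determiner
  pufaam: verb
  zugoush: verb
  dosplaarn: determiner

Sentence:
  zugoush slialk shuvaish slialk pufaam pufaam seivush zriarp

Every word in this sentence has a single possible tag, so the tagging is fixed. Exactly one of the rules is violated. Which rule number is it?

2

Fixed tagging: verb determiner determiner determiner verb verb noun verb.
Checking each rule: R1 ok, R2 fails.
Only rule 2 fails.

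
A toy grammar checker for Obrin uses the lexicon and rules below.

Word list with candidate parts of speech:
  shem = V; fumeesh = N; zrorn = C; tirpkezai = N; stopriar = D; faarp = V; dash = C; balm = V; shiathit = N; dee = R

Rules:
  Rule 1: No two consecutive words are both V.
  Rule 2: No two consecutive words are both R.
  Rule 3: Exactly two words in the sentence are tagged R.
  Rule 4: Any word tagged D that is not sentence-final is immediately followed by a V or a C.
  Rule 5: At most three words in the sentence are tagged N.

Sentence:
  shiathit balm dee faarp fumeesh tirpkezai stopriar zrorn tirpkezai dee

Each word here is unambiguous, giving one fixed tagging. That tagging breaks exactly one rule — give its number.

5

Fixed tagging: N V R V N N D C N R.
Rule check: R1 pass, R2 pass, R3 pass, R4 pass, R5 fail.
Only rule 5 fails.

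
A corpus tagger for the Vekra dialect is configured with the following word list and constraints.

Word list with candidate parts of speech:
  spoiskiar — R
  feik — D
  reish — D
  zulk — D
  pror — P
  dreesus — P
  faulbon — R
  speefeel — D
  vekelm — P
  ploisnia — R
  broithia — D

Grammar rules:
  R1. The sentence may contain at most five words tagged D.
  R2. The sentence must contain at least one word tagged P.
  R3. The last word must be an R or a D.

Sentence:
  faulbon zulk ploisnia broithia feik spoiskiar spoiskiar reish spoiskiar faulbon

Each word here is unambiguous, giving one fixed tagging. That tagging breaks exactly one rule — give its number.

Fixed tagging: R D R D D R R D R R.
Checking each rule: R1 ok, R2 fails, R3 ok.
Only rule 2 fails.

2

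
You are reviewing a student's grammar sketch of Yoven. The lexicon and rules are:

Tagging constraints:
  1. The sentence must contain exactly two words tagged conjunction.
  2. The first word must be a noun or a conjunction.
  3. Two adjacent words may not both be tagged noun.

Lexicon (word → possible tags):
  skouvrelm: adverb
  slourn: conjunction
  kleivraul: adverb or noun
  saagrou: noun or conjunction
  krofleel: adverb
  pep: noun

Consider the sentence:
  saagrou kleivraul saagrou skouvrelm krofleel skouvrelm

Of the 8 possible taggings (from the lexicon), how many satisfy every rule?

2

Candidates per position — 1:saagrou {noun,conjunction}; 2:kleivraul {adverb,noun}; 3:saagrou {noun,conjunction}; 4:skouvrelm {adverb}; 5:krofleel {adverb}; 6:skouvrelm {adverb}.
There are 8 candidate sequences in total.
The sequences that satisfy every rule: conjunction adverb conjunction adverb adverb adverb; conjunction noun conjunction adverb adverb adverb.
Count = 2.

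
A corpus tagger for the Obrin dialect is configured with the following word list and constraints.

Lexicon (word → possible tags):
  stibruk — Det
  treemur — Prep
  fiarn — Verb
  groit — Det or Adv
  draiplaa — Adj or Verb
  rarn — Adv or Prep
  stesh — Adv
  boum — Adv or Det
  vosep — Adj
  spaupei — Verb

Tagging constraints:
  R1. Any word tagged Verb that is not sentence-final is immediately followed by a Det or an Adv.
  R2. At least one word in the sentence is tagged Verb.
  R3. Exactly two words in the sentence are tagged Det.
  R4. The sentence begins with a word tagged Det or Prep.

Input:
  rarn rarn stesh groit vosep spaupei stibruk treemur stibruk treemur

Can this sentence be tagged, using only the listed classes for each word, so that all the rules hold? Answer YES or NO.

Candidates per position — 1:rarn {Adv,Prep}; 2:rarn {Adv,Prep}; 3:stesh {Adv}; 4:groit {Det,Adv}; 5:vosep {Adj}; 6:spaupei {Verb}; 7:stibruk {Det}; 8:treemur {Prep}; 9:stibruk {Det}; 10:treemur {Prep}.
One satisfying assignment: Prep Prep Adv Adv Adj Verb Det Prep Det Prep.
Checking: rule 1 satisfied; rule 2 satisfied; rule 3 satisfied; rule 4 satisfied.

YES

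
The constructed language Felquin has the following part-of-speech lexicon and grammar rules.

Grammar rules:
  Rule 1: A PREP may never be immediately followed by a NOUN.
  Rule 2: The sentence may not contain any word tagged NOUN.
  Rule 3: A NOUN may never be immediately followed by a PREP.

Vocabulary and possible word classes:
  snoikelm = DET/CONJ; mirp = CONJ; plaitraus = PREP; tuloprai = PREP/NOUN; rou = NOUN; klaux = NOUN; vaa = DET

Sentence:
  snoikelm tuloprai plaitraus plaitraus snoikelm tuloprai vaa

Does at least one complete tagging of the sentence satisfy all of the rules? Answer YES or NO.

YES

Candidates per position — 1:snoikelm {DET,CONJ}; 2:tuloprai {PREP,NOUN}; 3:plaitraus {PREP}; 4:plaitraus {PREP}; 5:snoikelm {DET,CONJ}; 6:tuloprai {PREP,NOUN}; 7:vaa {DET}.
One satisfying assignment: CONJ PREP PREP PREP DET PREP DET.
Rule-by-rule: rule 1 ✓; rule 2 ✓; rule 3 ✓.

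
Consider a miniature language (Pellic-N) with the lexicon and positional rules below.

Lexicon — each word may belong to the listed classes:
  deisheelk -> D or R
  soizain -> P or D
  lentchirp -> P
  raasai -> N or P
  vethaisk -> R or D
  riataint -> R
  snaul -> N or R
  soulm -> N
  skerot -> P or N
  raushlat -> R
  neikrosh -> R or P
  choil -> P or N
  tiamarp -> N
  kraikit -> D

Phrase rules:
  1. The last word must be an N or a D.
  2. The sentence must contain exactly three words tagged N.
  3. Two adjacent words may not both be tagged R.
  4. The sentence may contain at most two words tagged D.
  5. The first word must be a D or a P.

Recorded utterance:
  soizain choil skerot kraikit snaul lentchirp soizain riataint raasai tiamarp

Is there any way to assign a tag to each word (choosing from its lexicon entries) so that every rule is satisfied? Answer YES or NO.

YES

Candidates per position — 1:soizain {P,D}; 2:choil {P,N}; 3:skerot {P,N}; 4:kraikit {D}; 5:snaul {N,R}; 6:lentchirp {P}; 7:soizain {P,D}; 8:riataint {R}; 9:raasai {N,P}; 10:tiamarp {N}.
One satisfying assignment: P N P D R P P R N N.
Rule-by-rule: rule 1 holds; rule 2 holds; rule 3 holds; rule 4 holds; rule 5 holds.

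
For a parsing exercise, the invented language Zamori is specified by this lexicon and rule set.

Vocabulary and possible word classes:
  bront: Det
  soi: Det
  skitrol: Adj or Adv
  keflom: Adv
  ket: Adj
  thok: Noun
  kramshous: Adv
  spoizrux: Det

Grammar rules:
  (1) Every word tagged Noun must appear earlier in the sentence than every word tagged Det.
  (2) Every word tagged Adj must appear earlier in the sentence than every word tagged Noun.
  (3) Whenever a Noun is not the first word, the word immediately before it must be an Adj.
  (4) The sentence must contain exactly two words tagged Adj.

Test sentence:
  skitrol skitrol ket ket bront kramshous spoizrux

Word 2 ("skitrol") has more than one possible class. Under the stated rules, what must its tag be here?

Candidates per position — 1:skitrol {Adj,Adv}; 2:skitrol {Adj,Adv}; 3:ket {Adj}; 4:ket {Adj}; 5:bront {Det}; 6:kramshous {Adv}; 7:spoizrux {Det}.
Position 1: tagging it Adj would leave rule 4 unsatisfiable, so it must be Adv.
Position 2: tagging it Adj would leave rule 4 unsatisfiable, so it must be Adv.
So the tagging must be: Adv Adv Adj Adj Det Adv Det.
Verifying each rule — rule 1 ✓; rule 2 ✓; rule 3 ✓; rule 4 ✓.

Adv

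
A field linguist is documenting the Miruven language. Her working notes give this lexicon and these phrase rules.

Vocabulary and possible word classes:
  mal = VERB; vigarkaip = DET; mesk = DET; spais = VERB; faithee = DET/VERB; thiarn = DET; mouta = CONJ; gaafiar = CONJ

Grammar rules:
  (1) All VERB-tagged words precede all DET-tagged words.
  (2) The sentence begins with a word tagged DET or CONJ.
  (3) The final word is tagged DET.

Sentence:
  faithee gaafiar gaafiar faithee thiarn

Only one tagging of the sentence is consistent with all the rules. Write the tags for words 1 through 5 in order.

Candidates per position — 1:faithee {DET,VERB}; 2:gaafiar {CONJ}; 3:gaafiar {CONJ}; 4:faithee {DET,VERB}; 5:thiarn {DET}.
If word 1 were VERB, no tagging could satisfy rule 2; so word 1 is DET.
If word 4 were VERB, no tagging could satisfy rule 1; so word 4 is DET.
That leaves exactly one tagging: DET CONJ CONJ DET DET.
Checking: rule 1 satisfied; rule 2 satisfied; rule 3 satisfied.

DET CONJ CONJ DET DET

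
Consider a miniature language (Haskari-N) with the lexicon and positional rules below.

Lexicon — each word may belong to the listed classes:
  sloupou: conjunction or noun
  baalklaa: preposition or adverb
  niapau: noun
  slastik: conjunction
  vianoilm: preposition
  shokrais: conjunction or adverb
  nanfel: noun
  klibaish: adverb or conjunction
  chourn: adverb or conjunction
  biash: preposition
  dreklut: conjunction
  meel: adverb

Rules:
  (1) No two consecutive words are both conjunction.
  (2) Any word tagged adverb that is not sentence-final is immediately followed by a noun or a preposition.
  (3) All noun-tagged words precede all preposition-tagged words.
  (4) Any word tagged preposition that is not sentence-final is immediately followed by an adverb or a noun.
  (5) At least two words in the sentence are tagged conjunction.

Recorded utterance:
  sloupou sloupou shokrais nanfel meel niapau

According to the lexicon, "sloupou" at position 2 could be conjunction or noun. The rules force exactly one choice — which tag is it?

noun

Candidates per position — 1:sloupou {conjunction,noun}; 2:sloupou {conjunction,noun}; 3:shokrais {conjunction,adverb}; 4:nanfel {noun}; 5:meel {adverb}; 6:niapau {noun}.
Position 2: the remaining choice is settled jointly with positions 1, 3 — only noun at position 2 is part of a tagging that satisfies every rule.
The only consistent sequence is: conjunction noun conjunction noun adverb noun.
Check: rule 1 ok; rule 2 ok; rule 3 ok; rule 4 ok; rule 5 ok.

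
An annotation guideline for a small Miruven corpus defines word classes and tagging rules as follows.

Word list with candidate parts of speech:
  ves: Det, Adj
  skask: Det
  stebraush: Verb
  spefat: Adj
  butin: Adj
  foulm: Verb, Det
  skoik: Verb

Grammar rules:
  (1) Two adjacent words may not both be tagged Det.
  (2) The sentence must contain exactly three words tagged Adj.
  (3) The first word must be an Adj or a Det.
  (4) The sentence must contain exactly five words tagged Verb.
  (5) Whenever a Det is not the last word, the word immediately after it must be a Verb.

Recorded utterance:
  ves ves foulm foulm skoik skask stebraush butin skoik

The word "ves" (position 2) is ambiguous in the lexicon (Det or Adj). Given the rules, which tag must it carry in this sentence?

Adj

Candidates per position — 1:ves {Det,Adj}; 2:ves {Det,Adj}; 3:foulm {Verb,Det}; 4:foulm {Verb,Det}; 5:skoik {Verb}; 6:skask {Det}; 7:stebraush {Verb}; 8:butin {Adj}; 9:skoik {Verb}.
Position 1: Det is ruled out by rule 2; that leaves Adj.
Position 2: Det is ruled out by rule 2; that leaves Adj.
Position 3: Det is ruled out by rule 4; that leaves Verb.
Position 4: Det is ruled out by rule 4; that leaves Verb.
That leaves exactly one tagging: Adj Adj Verb Verb Verb Det Verb Adj Verb.
Verifying each rule — rule 1 satisfied; rule 2 satisfied; rule 3 satisfied; rule 4 satisfied; rule 5 satisfied.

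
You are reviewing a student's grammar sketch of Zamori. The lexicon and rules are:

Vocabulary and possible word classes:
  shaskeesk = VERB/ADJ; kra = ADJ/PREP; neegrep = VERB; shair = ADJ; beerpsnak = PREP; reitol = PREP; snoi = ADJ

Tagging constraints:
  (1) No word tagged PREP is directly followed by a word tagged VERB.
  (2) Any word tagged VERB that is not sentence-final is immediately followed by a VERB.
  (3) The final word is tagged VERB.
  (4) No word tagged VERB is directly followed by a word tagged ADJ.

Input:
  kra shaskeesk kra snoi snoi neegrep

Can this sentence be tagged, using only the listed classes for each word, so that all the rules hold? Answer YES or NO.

Candidates per position — 1:kra {ADJ,PREP}; 2:shaskeesk {VERB,ADJ}; 3:kra {ADJ,PREP}; 4:snoi {ADJ}; 5:snoi {ADJ}; 6:neegrep {VERB}.
One satisfying assignment: ADJ ADJ PREP ADJ ADJ VERB.
Verifying each rule — rule 1 ok; rule 2 ok; rule 3 ok; rule 4 ok.

YES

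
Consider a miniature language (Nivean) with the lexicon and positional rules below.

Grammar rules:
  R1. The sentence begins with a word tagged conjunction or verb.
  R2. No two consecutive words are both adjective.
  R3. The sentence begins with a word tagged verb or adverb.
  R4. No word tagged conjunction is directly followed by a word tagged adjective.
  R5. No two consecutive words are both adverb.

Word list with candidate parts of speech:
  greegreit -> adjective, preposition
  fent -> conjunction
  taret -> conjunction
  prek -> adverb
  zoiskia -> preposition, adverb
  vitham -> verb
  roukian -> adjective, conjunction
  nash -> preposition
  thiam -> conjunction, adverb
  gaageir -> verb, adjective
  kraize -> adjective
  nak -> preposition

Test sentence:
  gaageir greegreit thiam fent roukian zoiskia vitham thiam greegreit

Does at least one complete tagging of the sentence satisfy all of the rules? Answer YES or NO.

YES

Candidates per position — 1:gaageir {verb,adjective}; 2:greegreit {adjective,preposition}; 3:thiam {conjunction,adverb}; 4:fent {conjunction}; 5:roukian {adjective,conjunction}; 6:zoiskia {preposition,adverb}; 7:vitham {verb}; 8:thiam {conjunction,adverb}; 9:greegreit {adjective,preposition}.
One satisfying assignment: verb preposition conjunction conjunction conjunction adverb verb conjunction preposition.
Rule-by-rule: rule 1 ok; rule 2 ok; rule 3 ok; rule 4 ok; rule 5 ok.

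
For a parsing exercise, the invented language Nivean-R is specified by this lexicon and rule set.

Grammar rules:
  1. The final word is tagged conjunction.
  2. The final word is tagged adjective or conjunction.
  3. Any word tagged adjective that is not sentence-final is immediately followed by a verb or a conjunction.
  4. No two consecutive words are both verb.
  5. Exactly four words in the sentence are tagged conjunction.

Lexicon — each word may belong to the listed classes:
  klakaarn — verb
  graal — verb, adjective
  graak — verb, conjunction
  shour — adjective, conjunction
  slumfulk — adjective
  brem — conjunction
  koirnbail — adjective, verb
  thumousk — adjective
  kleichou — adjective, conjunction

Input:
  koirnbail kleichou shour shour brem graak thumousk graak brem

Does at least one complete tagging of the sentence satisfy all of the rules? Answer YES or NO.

YES

Candidates per position — 1:koirnbail {adjective,verb}; 2:kleichou {adjective,conjunction}; 3:shour {adjective,conjunction}; 4:shour {adjective,conjunction}; 5:brem {conjunction}; 6:graak {verb,conjunction}; 7:thumousk {adjective}; 8:graak {verb,conjunction}; 9:brem {conjunction}.
One satisfying assignment: verb adjective conjunction conjunction conjunction verb adjective verb conjunction.
Checking: rule 1 satisfied; rule 2 satisfied; rule 3 satisfied; rule 4 satisfied; rule 5 satisfied.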